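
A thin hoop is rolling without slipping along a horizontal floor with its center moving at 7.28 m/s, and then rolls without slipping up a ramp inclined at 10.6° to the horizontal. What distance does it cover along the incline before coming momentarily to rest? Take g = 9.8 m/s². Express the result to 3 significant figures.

d ≈ 29.4 m

Here I = MR², so the shape factor k = I/(MR²) = 1.
The rolling condition ω = v/R makes the rotational term ½I(v/R)² = ½kMv², so KE_total = ½(1+k)Mv² = Mv².
Setting this equal to Mgh gives the vertical rise h = (1+k)v₀²/(2g) = 2×7.28²/(2×9.8) = 5.408 m.
The distance along the slope is d = h/sinθ = 5.408/sin10.6° ≈ 29.4 m.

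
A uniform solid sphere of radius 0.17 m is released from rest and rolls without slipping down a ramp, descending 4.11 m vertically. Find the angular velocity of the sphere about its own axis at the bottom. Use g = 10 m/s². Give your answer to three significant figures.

With I = (2/5)MR², the ratio k = I/(MR²) is 0.4.
Pure rolling means v = ωR; then KE = ½Mv² + ½I(v/R)² = ½(1+k)Mv² = (7/10)Mv².
Energy conservation Mgh = ½(1+k)Mv² gives v = √(2gh/(1+k)) = √(2 × 10 × 4.11 / 1.4) = 7.663 m/s.
The angular speed follows from ω = v/R = 7.663/0.17 ≈ 45.1 rad/s.

ω ≈ 45.1 rad/s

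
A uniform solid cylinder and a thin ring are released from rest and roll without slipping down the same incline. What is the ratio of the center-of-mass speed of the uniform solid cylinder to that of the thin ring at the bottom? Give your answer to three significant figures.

Each satisfies Mgh = ½(1+k)Mv² with k = I/(MR²), so v ∝ 1/√(1+k).
For the uniform solid cylinder k = 0.5; for the thin ring k = 1.
v₁/v₂ = √((1+k₂)/(1+k₁)) = √(2/1.5) ≈ 1.15.

v_ratio ≈ 1.15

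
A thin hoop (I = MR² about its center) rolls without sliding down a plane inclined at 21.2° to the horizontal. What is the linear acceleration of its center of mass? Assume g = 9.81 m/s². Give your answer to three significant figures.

With I = MR², the ratio k = I/(MR²) is 1.
Newton's second law down the slope: Mg sinθ − f = Ma. The torque equation fR = Iα (with α = a/R) gives f = kMa.
Eliminating f: Mg sinθ = (1+k)Ma, so a = g sinθ/(1+k) = 9.81 × sin21.2° / 2 ≈ 1.77 m/s².

a ≈ 1.77 m/s²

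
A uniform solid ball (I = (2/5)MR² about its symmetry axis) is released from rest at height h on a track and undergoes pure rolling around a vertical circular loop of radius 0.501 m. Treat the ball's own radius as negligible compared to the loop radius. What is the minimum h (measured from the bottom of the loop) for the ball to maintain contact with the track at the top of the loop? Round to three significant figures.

The moment of inertia is (2/5)MR², giving k ≡ I/(MR²) = 0.4.
At the top of the loop, the minimum-contact condition is Mg = Mv_top²/r, so v_top² = gr.
With ω = v/R, the kinetic energy at speed v is ½(1+k)Mv² = (7/10)Mv².
Energy conservation from release (height h) to the top (height 2r): Mgh = Mg(2r) + (7/10)M·gr.
Thus h_min = 2r + (1+k)r/2 = r(2 + 1.4/2) = 0.501 × 2.7 ≈ 1.35 m.

h_min ≈ 1.35 m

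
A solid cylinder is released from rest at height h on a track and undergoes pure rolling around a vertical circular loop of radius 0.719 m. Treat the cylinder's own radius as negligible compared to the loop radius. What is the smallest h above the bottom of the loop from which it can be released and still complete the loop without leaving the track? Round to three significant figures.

h_min ≈ 1.98 m

For this body I = (1/2)MR², i.e. k = I/(MR²) = 0.5.
At the top, contact is just lost when gravity alone supplies the centripetal force: Mg = Mv_top²/r, i.e. v_top² = gr.
With ω = v/R, the kinetic energy at speed v is ½(1+k)Mv² = (3/4)Mv².
Energy conservation from release (height h) to the top (height 2r): Mgh = Mg(2r) + (3/4)M·gr.
Thus h_min = 2r + (1+k)r/2 = r(2 + 1.5/2) = 0.719 × 2.75 ≈ 1.98 m.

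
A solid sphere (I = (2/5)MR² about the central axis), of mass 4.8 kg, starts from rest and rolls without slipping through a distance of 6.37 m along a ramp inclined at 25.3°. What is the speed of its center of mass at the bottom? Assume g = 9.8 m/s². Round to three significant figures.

v ≈ 6.17 m/s

Here I = (2/5)MR², so the shape factor k = I/(MR²) = 0.4.
The rolling condition ω = v/R makes the rotational term ½I(v/R)² = ½kMv², so KE_total = ½(1+k)Mv² = (7/10)Mv².
The vertical drop is h = L sinθ = 6.37 × sin25.3° = 2.722 m.
Setting Mgh = (7/10)Mv² gives v = √(2gh/(1+k)) = √(2·9.8·2.722/1.4) ≈ 6.17 m/s.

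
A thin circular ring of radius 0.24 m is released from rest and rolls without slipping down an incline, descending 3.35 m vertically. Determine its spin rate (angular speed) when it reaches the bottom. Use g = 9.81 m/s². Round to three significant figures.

ω ≈ 23.9 rad/s

The moment of inertia is MR², giving k ≡ I/(MR²) = 1.
Pure rolling means v = ωR; then KE = ½Mv² + ½I(v/R)² = ½(1+k)Mv² = Mv².
Energy conservation Mgh = ½(1+k)Mv² gives v = √(2gh/(1+k)) = √(2 × 9.81 × 3.35 / 2) = 5.733 m/s.
The angular speed follows from ω = v/R = 5.733/0.24 ≈ 23.9 rad/s.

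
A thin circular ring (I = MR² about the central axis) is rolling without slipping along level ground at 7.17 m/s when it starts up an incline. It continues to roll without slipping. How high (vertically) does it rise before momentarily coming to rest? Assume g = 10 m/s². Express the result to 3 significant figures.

The moment of inertia is MR², giving k ≡ I/(MR²) = 1.
Rolling without slipping gives ω = v/R, so the total kinetic energy is ½Mv² + ½Iω² = ½(1+k)Mv² = Mv².
At the top the kinetic energy is zero, so Mv₀² = Mgh.
Thus h = (1+k)v₀²/(2g) = 2 × 7.17² / (2 × 10) ≈ 5.14 m.

h ≈ 5.14 m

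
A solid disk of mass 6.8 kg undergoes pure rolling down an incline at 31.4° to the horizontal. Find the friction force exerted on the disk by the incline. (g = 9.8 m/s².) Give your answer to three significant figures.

f ≈ 11.6 N

The moment of inertia is (1/2)MR², giving k ≡ I/(MR²) = 0.5.
Translational: Mg sinθ − f = Ma. Rotational about the CM: fR = Iα = kMRa, so f = kMa.
Combining, a = g sinθ/(1+k) and f = kMa = kMg sinθ/(1+k).
f = 0.5 × 6.8 × 9.8 × sin31.4° / 1.5 ≈ 11.6 N.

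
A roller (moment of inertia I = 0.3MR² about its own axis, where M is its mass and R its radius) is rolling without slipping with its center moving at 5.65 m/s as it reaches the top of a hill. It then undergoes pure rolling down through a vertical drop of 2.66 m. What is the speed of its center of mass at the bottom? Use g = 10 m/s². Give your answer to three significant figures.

v ≈ 8.53 m/s

With I = 0.3MR², the ratio k = I/(MR²) is 0.3.
Pure rolling means v = ωR; then KE = ½Mv² + ½I(v/R)² = ½(1+k)Mv² = (13/20)Mv².
Conserving energy between top and bottom: (13/20)Mv² = (13/20)Mv₀² + Mgh, hence v² = v₀² + 2gh/(1+k).
v = √(5.65² + 2×10×2.66/1.3) = √72.85 ≈ 8.53 m/s.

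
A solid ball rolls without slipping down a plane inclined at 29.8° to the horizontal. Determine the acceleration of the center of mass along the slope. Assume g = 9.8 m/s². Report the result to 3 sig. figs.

a ≈ 3.48 m/s²

The moment of inertia is (2/5)MR², giving k ≡ I/(MR²) = 0.4.
Translational: Mg sinθ − f = Ma. Rotational about the CM: fR = Iα = kMRa, so f = kMa.
Eliminating f: Mg sinθ = (1+k)Ma, so a = g sinθ/(1+k) = 9.8 × sin29.8° / 1.4 ≈ 3.48 m/s².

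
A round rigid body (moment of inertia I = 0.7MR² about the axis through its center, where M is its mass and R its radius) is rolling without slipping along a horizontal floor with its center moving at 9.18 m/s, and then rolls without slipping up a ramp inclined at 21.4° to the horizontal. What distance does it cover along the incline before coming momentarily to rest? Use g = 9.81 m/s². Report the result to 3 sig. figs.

d ≈ 20.0 m

With I = 0.7MR², the ratio k = I/(MR²) is 0.7.
Since it rolls without slipping, ω = v/R and KE = ½Mv² + ½Iω² = ½(1+k)Mv² = (17/20)Mv².
Setting this equal to Mgh gives the vertical rise h = (1+k)v₀²/(2g) = 1.7×9.18²/(2×9.81) = 7.302 m.
Along the incline, d = h/sinθ = 7.302/sin21.4° ≈ 20.0 m.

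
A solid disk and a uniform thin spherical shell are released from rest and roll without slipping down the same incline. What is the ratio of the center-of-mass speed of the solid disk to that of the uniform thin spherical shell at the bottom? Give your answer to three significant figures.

v_ratio ≈ 1.05

Each satisfies Mgh = ½(1+k)Mv² with k = I/(MR²), so v ∝ 1/√(1+k).
For the solid disk k = 0.5; for the uniform thin spherical shell k = 2/3.
v₁/v₂ = √((1+k₂)/(1+k₁)) = √(1.667/1.5) ≈ 1.05.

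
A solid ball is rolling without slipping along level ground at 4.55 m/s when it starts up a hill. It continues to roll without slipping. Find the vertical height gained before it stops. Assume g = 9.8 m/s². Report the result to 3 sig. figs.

h ≈ 1.48 m

The moment of inertia is (2/5)MR², giving k ≡ I/(MR²) = 0.4.
Rolling without slipping gives ω = v/R, so the total kinetic energy is ½Mv² + ½Iω² = ½(1+k)Mv² = (7/10)Mv².
All of this converts to potential energy at the highest point: (7/10)Mv₀² = Mgh.
Thus h = (1+k)v₀²/(2g) = 1.4 × 4.55² / (2 × 9.8) ≈ 1.48 m.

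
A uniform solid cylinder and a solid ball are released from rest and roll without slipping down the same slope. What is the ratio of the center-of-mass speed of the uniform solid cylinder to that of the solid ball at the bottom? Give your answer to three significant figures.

v_ratio ≈ 0.966

Each satisfies Mgh = ½(1+k)Mv² with k = I/(MR²), so v ∝ 1/√(1+k).
For the uniform solid cylinder k = 0.5; for the solid ball k = 0.4.
v₁/v₂ = √((1+k₂)/(1+k₁)) = √(1.4/1.5) ≈ 0.966.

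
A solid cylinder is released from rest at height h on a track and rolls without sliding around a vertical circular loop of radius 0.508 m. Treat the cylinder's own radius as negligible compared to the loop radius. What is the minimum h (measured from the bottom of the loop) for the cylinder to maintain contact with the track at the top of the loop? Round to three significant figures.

h_min ≈ 1.40 m

Here I = (1/2)MR², so the shape factor k = I/(MR²) = 0.5.
At the top of the loop, the minimum-contact condition is Mg = Mv_top²/r, so v_top² = gr.
With ω = v/R, the kinetic energy at speed v is ½(1+k)Mv² = (3/4)Mv².
Energy conservation from release (height h) to the top (height 2r): Mgh = Mg(2r) + (3/4)M·gr.
Thus h_min = 2r + (1+k)r/2 = r(2 + 1.5/2) = 0.508 × 2.75 ≈ 1.40 m.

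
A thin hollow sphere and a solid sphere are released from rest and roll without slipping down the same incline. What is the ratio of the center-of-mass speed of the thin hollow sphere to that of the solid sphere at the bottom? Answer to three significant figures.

v_ratio ≈ 0.917

Each satisfies Mgh = ½(1+k)Mv² with k = I/(MR²), so v ∝ 1/√(1+k).
For the thin hollow sphere k = 2/3; for the solid sphere k = 0.4.
v₁/v₂ = √((1+k₂)/(1+k₁)) = √(1.4/1.667) ≈ 0.917.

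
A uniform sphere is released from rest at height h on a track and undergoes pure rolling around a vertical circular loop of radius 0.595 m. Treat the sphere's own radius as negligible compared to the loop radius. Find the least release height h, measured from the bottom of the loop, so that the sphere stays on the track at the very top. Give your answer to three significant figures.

For this body I = (2/5)MR², i.e. k = I/(MR²) = 0.4.
At the top, contact is just lost when gravity alone supplies the centripetal force: Mg = Mv_top²/r, i.e. v_top² = gr.
With ω = v/R, the kinetic energy at speed v is ½(1+k)Mv² = (7/10)Mv².
Energy conservation from release (height h) to the top (height 2r): Mgh = Mg(2r) + (7/10)M·gr.
Thus h_min = 2r + (1+k)r/2 = r(2 + 1.4/2) = 0.595 × 2.7 ≈ 1.61 m.

h_min ≈ 1.61 m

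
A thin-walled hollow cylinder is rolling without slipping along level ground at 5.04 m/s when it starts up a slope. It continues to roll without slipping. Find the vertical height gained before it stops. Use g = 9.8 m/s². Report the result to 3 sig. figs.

For this body I = MR², i.e. k = I/(MR²) = 1.
Rolling without slipping gives ω = v/R, so the total kinetic energy is ½Mv² + ½Iω² = ½(1+k)Mv² = Mv².
All of this converts to potential energy at the highest point: Mv₀² = Mgh.
Thus h = (1+k)v₀²/(2g) = 2 × 5.04² / (2 × 9.8) ≈ 2.59 m.

h ≈ 2.59 m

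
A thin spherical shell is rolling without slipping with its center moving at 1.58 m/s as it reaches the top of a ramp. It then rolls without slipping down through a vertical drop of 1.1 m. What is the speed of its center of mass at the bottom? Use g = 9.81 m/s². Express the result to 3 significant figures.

v ≈ 3.93 m/s

For this body I = (2/3)MR², i.e. k = I/(MR²) = 2/3.
Since it rolls without slipping, ω = v/R and KE = ½Mv² + ½Iω² = ½(1+k)Mv² = (5/6)Mv².
Conserving energy between top and bottom: (5/6)Mv² = (5/6)Mv₀² + Mgh, hence v² = v₀² + 2gh/(1+k).
v = √(1.58² + 2×9.81×1.1/1.667) = √15.45 ≈ 3.93 m/s.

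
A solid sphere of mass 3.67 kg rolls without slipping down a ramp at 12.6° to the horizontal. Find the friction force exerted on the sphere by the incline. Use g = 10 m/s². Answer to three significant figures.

Here I = (2/5)MR², so the shape factor k = I/(MR²) = 0.4.
Newton's second law down the slope: Mg sinθ − f = Ma. The torque equation fR = Iα (with α = a/R) gives f = kMa.
Combining, a = g sinθ/(1+k) and f = kMa = kMg sinθ/(1+k).
f = 0.4 × 3.67 × 10 × sin12.6° / 1.4 ≈ 2.29 N.

f ≈ 2.29 N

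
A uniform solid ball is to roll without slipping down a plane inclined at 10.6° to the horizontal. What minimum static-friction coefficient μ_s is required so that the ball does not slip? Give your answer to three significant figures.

μ_min ≈ 0.0535

The moment of inertia is (2/5)MR², giving k ≡ I/(MR²) = 0.4.
Along the incline Mg sinθ − f = Ma, and torque about the center fR = Iα = kMR²(a/R) gives f = kMa.
These give a = g sinθ/(1+k) and the required friction f = kMg sinθ/(1+k).
The normal force is N = Mg cosθ, so μ_min = f/N = k tanθ/(1+k).
μ_min = 0.4 × tan10.6° / 1.4 ≈ 0.0535.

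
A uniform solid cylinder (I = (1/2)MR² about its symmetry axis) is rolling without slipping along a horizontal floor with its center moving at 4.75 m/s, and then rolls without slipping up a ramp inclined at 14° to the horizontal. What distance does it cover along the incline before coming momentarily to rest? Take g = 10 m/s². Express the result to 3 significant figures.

d ≈ 6.99 m

With I = (1/2)MR², the ratio k = I/(MR²) is 0.5.
The rolling condition ω = v/R makes the rotational term ½I(v/R)² = ½kMv², so KE_total = ½(1+k)Mv² = (3/4)Mv².
Setting this equal to Mgh gives the vertical rise h = (1+k)v₀²/(2g) = 1.5×4.75²/(2×10) = 1.692 m.
The distance along the slope is d = h/sinθ = 1.692/sin14° ≈ 6.99 m.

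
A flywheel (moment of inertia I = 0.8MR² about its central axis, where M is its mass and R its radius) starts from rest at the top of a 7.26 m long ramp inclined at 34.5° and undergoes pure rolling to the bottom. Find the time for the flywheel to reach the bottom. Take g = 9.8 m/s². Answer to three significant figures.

t ≈ 2.17 s

For this body I = 0.8MR², i.e. k = I/(MR²) = 0.8.
Translational: Mg sinθ − f = Ma. Rotational about the CM: fR = Iα = kMRa, so f = kMa.
Hence a = g sinθ/(1+k) = 9.8×sin34.5°/1.8 = 3.084 m/s².
With constant a from rest, t = √(2L/a) = √(2·7.26/3.084) ≈ 2.17 s.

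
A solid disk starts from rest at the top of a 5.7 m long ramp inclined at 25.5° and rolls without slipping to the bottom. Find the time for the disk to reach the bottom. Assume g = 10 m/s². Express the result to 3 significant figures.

Here I = (1/2)MR², so the shape factor k = I/(MR²) = 0.5.
Along the incline Mg sinθ − f = Ma, and torque about the center fR = Iα = kMR²(a/R) gives f = kMa.
Hence a = g sinθ/(1+k) = 10×sin25.5°/1.5 = 2.87 m/s².
With constant a from rest, t = √(2L/a) = √(2·5.7/2.87) ≈ 1.99 s.

t ≈ 1.99 s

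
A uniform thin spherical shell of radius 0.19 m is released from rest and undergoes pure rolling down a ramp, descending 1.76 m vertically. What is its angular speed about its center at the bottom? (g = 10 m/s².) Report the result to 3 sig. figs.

The moment of inertia is (2/3)MR², giving k ≡ I/(MR²) = 2/3.
The rolling condition ω = v/R makes the rotational term ½I(v/R)² = ½kMv², so KE_total = ½(1+k)Mv² = (5/6)Mv².
Energy conservation Mgh = ½(1+k)Mv² gives v = √(2gh/(1+k)) = √(2 × 10 × 1.76 / 1.667) = 4.596 m/s.
The angular speed follows from ω = v/R = 4.596/0.19 ≈ 24.2 rad/s.

ω ≈ 24.2 rad/s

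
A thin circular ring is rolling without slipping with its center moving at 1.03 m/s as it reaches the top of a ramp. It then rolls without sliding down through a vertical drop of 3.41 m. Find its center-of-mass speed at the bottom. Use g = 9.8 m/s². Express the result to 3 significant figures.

v ≈ 5.87 m/s

For this body I = MR², i.e. k = I/(MR²) = 1.
The rolling condition ω = v/R makes the rotational term ½I(v/R)² = ½kMv², so KE_total = ½(1+k)Mv² = Mv².
Conserving energy between top and bottom: Mv² = Mv₀² + Mgh, hence v² = v₀² + 2gh/(1+k).
v = √(1.03² + 2×9.8×3.41/2) = √34.48 ≈ 5.87 m/s.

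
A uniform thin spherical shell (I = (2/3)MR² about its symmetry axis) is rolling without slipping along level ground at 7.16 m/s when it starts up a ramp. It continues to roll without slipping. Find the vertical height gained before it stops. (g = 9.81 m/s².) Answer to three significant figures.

For this body I = (2/3)MR², i.e. k = I/(MR²) = 2/3.
The rolling condition ω = v/R makes the rotational term ½I(v/R)² = ½kMv², so KE_total = ½(1+k)Mv² = (5/6)Mv².
At the top the kinetic energy is zero, so (5/6)Mv₀² = Mgh.
Thus h = (1+k)v₀²/(2g) = 1.667 × 7.16² / (2 × 9.81) ≈ 4.35 m.

h ≈ 4.35 m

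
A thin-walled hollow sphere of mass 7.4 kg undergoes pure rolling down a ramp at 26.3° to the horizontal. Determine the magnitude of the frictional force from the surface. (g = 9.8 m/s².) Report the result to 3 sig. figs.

The moment of inertia is (2/3)MR², giving k ≡ I/(MR²) = 2/3.
Along the incline Mg sinθ − f = Ma, and torque about the center fR = Iα = kMR²(a/R) gives f = kMa.
Combining, a = g sinθ/(1+k) and f = kMa = kMg sinθ/(1+k).
f = (2/3) × 7.4 × 9.8 × sin26.3° / 1.667 ≈ 12.9 N.

f ≈ 12.9 N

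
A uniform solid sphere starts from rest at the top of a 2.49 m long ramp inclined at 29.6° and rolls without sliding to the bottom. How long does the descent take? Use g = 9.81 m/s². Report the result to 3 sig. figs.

For this body I = (2/5)MR², i.e. k = I/(MR²) = 0.4.
Newton's second law down the slope: Mg sinθ − f = Ma. The torque equation fR = Iα (with α = a/R) gives f = kMa.
Hence a = g sinθ/(1+k) = 9.81×sin29.6°/1.4 = 3.461 m/s².
With constant a from rest, t = √(2L/a) = √(2·2.49/3.461) ≈ 1.20 s.

t ≈ 1.20 s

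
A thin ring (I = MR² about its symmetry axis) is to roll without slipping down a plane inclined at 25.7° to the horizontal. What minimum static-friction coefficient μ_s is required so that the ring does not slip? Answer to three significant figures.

μ_min ≈ 0.241

For this body I = MR², i.e. k = I/(MR²) = 1.
Translational: Mg sinθ − f = Ma. Rotational about the CM: fR = Iα = kMRa, so f = kMa.
These give a = g sinθ/(1+k) and the required friction f = kMg sinθ/(1+k).
With N = Mg cosθ, the no-slip condition f ≤ μN gives μ_min = f/N = k tanθ/(1+k).
μ_min = 1 × tan25.7° / 2 ≈ 0.241.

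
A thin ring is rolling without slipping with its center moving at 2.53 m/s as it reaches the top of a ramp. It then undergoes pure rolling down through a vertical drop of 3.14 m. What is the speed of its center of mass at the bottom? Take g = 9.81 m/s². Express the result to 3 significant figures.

For this body I = MR², i.e. k = I/(MR²) = 1.
Pure rolling means v = ωR; then KE = ½Mv² + ½I(v/R)² = ½(1+k)Mv² = Mv².
Energy conservation: Mv₀² + Mgh = Mv², so v² = v₀² + 2gh/(1+k).
v = √(2.53² + 2×9.81×3.14/2) = √37.2 ≈ 6.10 m/s.

v ≈ 6.10 m/s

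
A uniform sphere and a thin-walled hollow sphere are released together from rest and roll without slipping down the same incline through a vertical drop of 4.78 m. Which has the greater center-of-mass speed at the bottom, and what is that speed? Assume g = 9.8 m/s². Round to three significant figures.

For rolling without slipping, Mgh = ½(1+k)Mv² where k = I/(MR²), so v = √(2gh/(1+k)).
Uniform sphere: k = 0.4, giving v = √(2×9.8×4.78/1.4) = 8.18 m/s.
Thin-walled hollow sphere: k = 2/3, giving v = √(2×9.8×4.78/1.667) = 7.498 m/s.
The smaller k wins: the uniform sphere, at ≈ 8.18 m/s.

the uniform sphere, at v ≈ 8.18 m/s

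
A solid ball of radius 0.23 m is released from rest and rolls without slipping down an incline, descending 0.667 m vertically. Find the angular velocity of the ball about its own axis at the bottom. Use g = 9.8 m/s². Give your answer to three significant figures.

ω ≈ 13.3 rad/s

For this body I = (2/5)MR², i.e. k = I/(MR²) = 0.4.
The rolling condition ω = v/R makes the rotational term ½I(v/R)² = ½kMv², so KE_total = ½(1+k)Mv² = (7/10)Mv².
Energy conservation Mgh = ½(1+k)Mv² gives v = √(2gh/(1+k)) = √(2 × 9.8 × 0.667 / 1.4) = 3.056 m/s.
The angular speed follows from ω = v/R = 3.056/0.23 ≈ 13.3 rad/s.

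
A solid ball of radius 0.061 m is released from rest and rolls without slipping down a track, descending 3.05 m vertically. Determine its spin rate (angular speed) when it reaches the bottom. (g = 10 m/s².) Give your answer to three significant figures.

For this body I = (2/5)MR², i.e. k = I/(MR²) = 0.4.
Since it rolls without slipping, ω = v/R and KE = ½Mv² + ½Iω² = ½(1+k)Mv² = (7/10)Mv².
Energy conservation Mgh = ½(1+k)Mv² gives v = √(2gh/(1+k)) = √(2 × 10 × 3.05 / 1.4) = 6.601 m/s.
Then ω = v/R = 6.601 / 0.061 ≈ 108 rad/s.

ω ≈ 108 rad/s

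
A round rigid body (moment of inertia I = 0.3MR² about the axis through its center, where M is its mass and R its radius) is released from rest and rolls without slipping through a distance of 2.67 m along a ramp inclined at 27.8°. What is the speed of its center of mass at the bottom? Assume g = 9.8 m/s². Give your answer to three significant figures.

v ≈ 4.33 m/s

For this body I = 0.3MR², i.e. k = I/(MR²) = 0.3.
Since it rolls without slipping, ω = v/R and KE = ½Mv² + ½Iω² = ½(1+k)Mv² = (13/20)Mv².
The vertical drop is h = L sinθ = 2.67 × sin27.8° = 1.245 m.
Setting Mgh = (13/20)Mv² gives v = √(2gh/(1+k)) = √(2·9.8·1.245/1.3) ≈ 4.33 m/s.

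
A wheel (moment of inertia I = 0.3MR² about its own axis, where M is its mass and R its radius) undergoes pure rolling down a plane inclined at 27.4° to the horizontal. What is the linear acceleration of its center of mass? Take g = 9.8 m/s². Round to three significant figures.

Here I = 0.3MR², so the shape factor k = I/(MR²) = 0.3.
Along the incline Mg sinθ − f = Ma, and torque about the center fR = Iα = kMR²(a/R) gives f = kMa.
Eliminating f: Mg sinθ = (1+k)Ma, so a = g sinθ/(1+k) = 9.8 × sin27.4° / 1.3 ≈ 3.47 m/s².

a ≈ 3.47 m/s²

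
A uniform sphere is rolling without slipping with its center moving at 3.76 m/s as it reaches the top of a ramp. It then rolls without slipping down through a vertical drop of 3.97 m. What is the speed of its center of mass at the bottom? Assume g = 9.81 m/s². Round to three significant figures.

With I = (2/5)MR², the ratio k = I/(MR²) is 0.4.
The rolling condition ω = v/R makes the rotational term ½I(v/R)² = ½kMv², so KE_total = ½(1+k)Mv² = (7/10)Mv².
Conserving energy between top and bottom: (7/10)Mv² = (7/10)Mv₀² + Mgh, hence v² = v₀² + 2gh/(1+k).
v = √(3.76² + 2×9.81×3.97/1.4) = √69.77 ≈ 8.35 m/s.

v ≈ 8.35 m/s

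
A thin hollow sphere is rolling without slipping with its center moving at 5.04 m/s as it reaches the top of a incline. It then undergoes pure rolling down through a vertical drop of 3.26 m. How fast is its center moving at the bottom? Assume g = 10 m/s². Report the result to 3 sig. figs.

v ≈ 8.03 m/s

With I = (2/3)MR², the ratio k = I/(MR²) is 2/3.
Rolling without slipping gives ω = v/R, so the total kinetic energy is ½Mv² + ½Iω² = ½(1+k)Mv² = (5/6)Mv².
Energy conservation: (5/6)Mv₀² + Mgh = (5/6)Mv², so v² = v₀² + 2gh/(1+k).
v = √(5.04² + 2×10×3.26/1.667) = √64.52 ≈ 8.03 m/s.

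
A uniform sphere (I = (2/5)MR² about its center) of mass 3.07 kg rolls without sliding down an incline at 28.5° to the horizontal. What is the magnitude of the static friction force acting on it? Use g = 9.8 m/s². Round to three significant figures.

f ≈ 4.10 N

The moment of inertia is (2/5)MR², giving k ≡ I/(MR²) = 0.4.
Newton's second law down the slope: Mg sinθ − f = Ma. The torque equation fR = Iα (with α = a/R) gives f = kMa.
Combining, a = g sinθ/(1+k) and f = kMa = kMg sinθ/(1+k).
f = 0.4 × 3.07 × 9.8 × sin28.5° / 1.4 ≈ 4.10 N.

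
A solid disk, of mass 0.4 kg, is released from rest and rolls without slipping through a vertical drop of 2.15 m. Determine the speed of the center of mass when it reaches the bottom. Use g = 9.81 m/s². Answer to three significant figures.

v ≈ 5.30 m/s

With I = (1/2)MR², the ratio k = I/(MR²) is 0.5.
Pure rolling means v = ωR; then KE = ½Mv² + ½I(v/R)² = ½(1+k)Mv² = (3/4)Mv².
Energy conservation: Mgh = (3/4)Mv², so v = √(2gh/(1+k)) = √(2 × 9.81 × 2.15 / 1.5) ≈ 5.30 m/s.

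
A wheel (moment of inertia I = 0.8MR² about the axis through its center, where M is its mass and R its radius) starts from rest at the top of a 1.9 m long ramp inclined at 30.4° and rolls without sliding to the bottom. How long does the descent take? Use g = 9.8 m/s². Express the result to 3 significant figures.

t ≈ 1.17 s

Here I = 0.8MR², so the shape factor k = I/(MR²) = 0.8.
Translational: Mg sinθ − f = Ma. Rotational about the CM: fR = Iα = kMRa, so f = kMa.
Hence a = g sinθ/(1+k) = 9.8×sin30.4°/1.8 = 2.755 m/s².
With constant a from rest, t = √(2L/a) = √(2·1.9/2.755) ≈ 1.17 s.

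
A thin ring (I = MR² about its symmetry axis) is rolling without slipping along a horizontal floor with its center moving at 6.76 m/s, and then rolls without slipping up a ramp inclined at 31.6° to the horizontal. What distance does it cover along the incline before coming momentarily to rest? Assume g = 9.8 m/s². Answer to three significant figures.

With I = MR², the ratio k = I/(MR²) is 1.
The rolling condition ω = v/R makes the rotational term ½I(v/R)² = ½kMv², so KE_total = ½(1+k)Mv² = Mv².
Setting this equal to Mgh gives the vertical rise h = (1+k)v₀²/(2g) = 2×6.76²/(2×9.8) = 4.663 m.
The distance along the slope is d = h/sinθ = 4.663/sin31.6° ≈ 8.90 m.

d ≈ 8.90 m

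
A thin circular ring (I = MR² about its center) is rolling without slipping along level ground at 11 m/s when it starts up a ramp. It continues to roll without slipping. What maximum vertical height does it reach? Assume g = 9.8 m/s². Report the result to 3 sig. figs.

h ≈ 12.3 m

With I = MR², the ratio k = I/(MR²) is 1.
Since it rolls without slipping, ω = v/R and KE = ½Mv² + ½Iω² = ½(1+k)Mv² = Mv².
All of this converts to potential energy at the highest point: Mv₀² = Mgh.
Thus h = (1+k)v₀²/(2g) = 2 × 11² / (2 × 9.8) ≈ 12.3 m.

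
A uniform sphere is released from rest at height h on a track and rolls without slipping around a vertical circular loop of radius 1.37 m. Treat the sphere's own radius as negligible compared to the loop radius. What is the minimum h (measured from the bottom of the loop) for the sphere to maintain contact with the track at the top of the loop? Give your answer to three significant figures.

h_min ≈ 3.70 m

The moment of inertia is (2/5)MR², giving k ≡ I/(MR²) = 0.4.
At the top, contact is just lost when gravity alone supplies the centripetal force: Mg = Mv_top²/r, i.e. v_top² = gr.
With ω = v/R, the kinetic energy at speed v is ½(1+k)Mv² = (7/10)Mv².
Energy conservation from release (height h) to the top (height 2r): Mgh = Mg(2r) + (7/10)M·gr.
Thus h_min = 2r + (1+k)r/2 = r(2 + 1.4/2) = 1.37 × 2.7 ≈ 3.70 m.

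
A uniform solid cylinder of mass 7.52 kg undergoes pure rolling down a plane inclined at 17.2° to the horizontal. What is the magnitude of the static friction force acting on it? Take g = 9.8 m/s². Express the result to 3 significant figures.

The moment of inertia is (1/2)MR², giving k ≡ I/(MR²) = 0.5.
Translational: Mg sinθ − f = Ma. Rotational about the CM: fR = Iα = kMRa, so f = kMa.
Combining, a = g sinθ/(1+k) and f = kMa = kMg sinθ/(1+k).
f = 0.5 × 7.52 × 9.8 × sin17.2° / 1.5 ≈ 7.26 N.

f ≈ 7.26 N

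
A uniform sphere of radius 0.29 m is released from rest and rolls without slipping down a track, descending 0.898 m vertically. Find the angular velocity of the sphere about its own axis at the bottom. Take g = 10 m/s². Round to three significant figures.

Here I = (2/5)MR², so the shape factor k = I/(MR²) = 0.4.
Pure rolling means v = ωR; then KE = ½Mv² + ½I(v/R)² = ½(1+k)Mv² = (7/10)Mv².
Energy conservation Mgh = ½(1+k)Mv² gives v = √(2gh/(1+k)) = √(2 × 10 × 0.898 / 1.4) = 3.582 m/s.
Then ω = v/R = 3.582 / 0.29 ≈ 12.4 rad/s.

ω ≈ 12.4 rad/s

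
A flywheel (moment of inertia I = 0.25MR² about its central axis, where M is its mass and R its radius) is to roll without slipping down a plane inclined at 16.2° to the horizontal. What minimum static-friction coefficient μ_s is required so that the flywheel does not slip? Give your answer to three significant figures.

μ_min ≈ 0.0581

The moment of inertia is 0.25MR², giving k ≡ I/(MR²) = 0.25.
Translational: Mg sinθ − f = Ma. Rotational about the CM: fR = Iα = kMRa, so f = kMa.
These give a = g sinθ/(1+k) and the required friction f = kMg sinθ/(1+k).
With N = Mg cosθ, the no-slip condition f ≤ μN gives μ_min = f/N = k tanθ/(1+k).
μ_min = 0.25 × tan16.2° / 1.25 ≈ 0.0581.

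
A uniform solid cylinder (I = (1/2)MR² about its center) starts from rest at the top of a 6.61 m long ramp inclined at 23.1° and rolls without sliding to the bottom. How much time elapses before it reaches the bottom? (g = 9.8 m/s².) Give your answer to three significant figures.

For this body I = (1/2)MR², i.e. k = I/(MR²) = 0.5.
Translational: Mg sinθ − f = Ma. Rotational about the CM: fR = Iα = kMRa, so f = kMa.
Hence a = g sinθ/(1+k) = 9.8×sin23.1°/1.5 = 2.563 m/s².
Starting from rest, L = ½at², so t = √(2L/a) = √(2×6.61/2.563) ≈ 2.27 s.

t ≈ 2.27 s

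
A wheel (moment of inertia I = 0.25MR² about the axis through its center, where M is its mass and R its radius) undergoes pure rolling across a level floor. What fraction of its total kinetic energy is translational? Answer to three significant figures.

fraction ≈ 0.800

For this body I = 0.25MR², i.e. k = I/(MR²) = 0.25.
With ω = v/R, KE_trans = ½Mv² and KE_rot = ½Iω² = ½kMv², so KE_total = ½(1+k)Mv².
The translational fraction is therefore 1/(1+k) = 1/1.25 ≈ 0.800.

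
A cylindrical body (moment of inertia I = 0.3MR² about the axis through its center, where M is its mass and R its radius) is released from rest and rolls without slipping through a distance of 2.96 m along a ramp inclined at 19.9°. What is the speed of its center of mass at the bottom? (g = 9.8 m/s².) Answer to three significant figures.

Here I = 0.3MR², so the shape factor k = I/(MR²) = 0.3.
Pure rolling means v = ωR; then KE = ½Mv² + ½I(v/R)² = ½(1+k)Mv² = (13/20)Mv².
The vertical drop is h = L sinθ = 2.96 × sin19.9° = 1.008 m.
Energy conservation: Mgh = (13/20)Mv², so v = √(2gh/(1+k)) = √(2 × 9.8 × 1.008 / 1.3) ≈ 3.90 m/s.

v ≈ 3.90 m/s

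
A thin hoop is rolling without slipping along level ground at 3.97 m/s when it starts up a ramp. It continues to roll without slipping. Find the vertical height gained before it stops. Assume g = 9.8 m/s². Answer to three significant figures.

h ≈ 1.61 m

For this body I = MR², i.e. k = I/(MR²) = 1.
Rolling without slipping gives ω = v/R, so the total kinetic energy is ½Mv² + ½Iω² = ½(1+k)Mv² = Mv².
All of this converts to potential energy at the highest point: Mv₀² = Mgh.
Thus h = (1+k)v₀²/(2g) = 2 × 3.97² / (2 × 9.8) ≈ 1.61 m.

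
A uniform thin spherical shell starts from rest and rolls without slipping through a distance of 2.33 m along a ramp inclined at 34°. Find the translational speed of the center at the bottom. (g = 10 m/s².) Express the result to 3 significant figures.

For this body I = (2/3)MR², i.e. k = I/(MR²) = 2/3.
Rolling without slipping gives ω = v/R, so the total kinetic energy is ½Mv² + ½Iω² = ½(1+k)Mv² = (5/6)Mv².
The vertical drop is h = L sinθ = 2.33 × sin34° = 1.303 m.
Setting Mgh = (5/6)Mv² gives v = √(2gh/(1+k)) = √(2·10·1.303/1.667) ≈ 3.95 m/s.

v ≈ 3.95 m/s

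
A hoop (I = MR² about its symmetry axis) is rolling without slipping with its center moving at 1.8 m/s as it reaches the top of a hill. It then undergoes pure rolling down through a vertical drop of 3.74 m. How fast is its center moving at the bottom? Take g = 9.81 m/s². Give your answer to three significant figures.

v ≈ 6.32 m/s

The moment of inertia is MR², giving k ≡ I/(MR²) = 1.
Rolling without slipping gives ω = v/R, so the total kinetic energy is ½Mv² + ½Iω² = ½(1+k)Mv² = Mv².
Conserving energy between top and bottom: Mv² = Mv₀² + Mgh, hence v² = v₀² + 2gh/(1+k).
v = √(1.8² + 2×9.81×3.74/2) = √39.93 ≈ 6.32 m/s.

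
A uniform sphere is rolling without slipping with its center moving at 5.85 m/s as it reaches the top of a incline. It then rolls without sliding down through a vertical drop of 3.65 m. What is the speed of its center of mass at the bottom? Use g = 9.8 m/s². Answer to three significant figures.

v ≈ 9.24 m/s

Here I = (2/5)MR², so the shape factor k = I/(MR²) = 0.4.
Rolling without slipping gives ω = v/R, so the total kinetic energy is ½Mv² + ½Iω² = ½(1+k)Mv² = (7/10)Mv².
Energy conservation: (7/10)Mv₀² + Mgh = (7/10)Mv², so v² = v₀² + 2gh/(1+k).
v = √(5.85² + 2×9.8×3.65/1.4) = √85.32 ≈ 9.24 m/s.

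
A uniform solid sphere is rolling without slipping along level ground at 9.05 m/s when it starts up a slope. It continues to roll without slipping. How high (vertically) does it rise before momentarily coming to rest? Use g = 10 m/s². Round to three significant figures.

h ≈ 5.73 m

With I = (2/5)MR², the ratio k = I/(MR²) is 0.4.
Pure rolling means v = ωR; then KE = ½Mv² + ½I(v/R)² = ½(1+k)Mv² = (7/10)Mv².
All of this converts to potential energy at the highest point: (7/10)Mv₀² = Mgh.
Thus h = (1+k)v₀²/(2g) = 1.4 × 9.05² / (2 × 10) ≈ 5.73 m.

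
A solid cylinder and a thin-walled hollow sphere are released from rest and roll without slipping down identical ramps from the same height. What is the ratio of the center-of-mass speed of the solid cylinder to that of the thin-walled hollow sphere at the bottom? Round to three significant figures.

v_ratio ≈ 1.05

Each satisfies Mgh = ½(1+k)Mv² with k = I/(MR²), so v ∝ 1/√(1+k).
For the solid cylinder k = 0.5; for the thin-walled hollow sphere k = 2/3.
v₁/v₂ = √((1+k₂)/(1+k₁)) = √(1.667/1.5) ≈ 1.05.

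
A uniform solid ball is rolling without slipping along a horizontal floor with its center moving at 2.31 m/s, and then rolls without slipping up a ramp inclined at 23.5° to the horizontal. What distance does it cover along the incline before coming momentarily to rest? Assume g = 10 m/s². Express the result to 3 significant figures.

d ≈ 0.937 m

The moment of inertia is (2/5)MR², giving k ≡ I/(MR²) = 0.4.
Since it rolls without slipping, ω = v/R and KE = ½Mv² + ½Iω² = ½(1+k)Mv² = (7/10)Mv².
Setting this equal to Mgh gives the vertical rise h = (1+k)v₀²/(2g) = 1.4×2.31²/(2×10) = 0.3735 m.
The distance along the slope is d = h/sinθ = 0.3735/sin23.5° ≈ 0.937 m.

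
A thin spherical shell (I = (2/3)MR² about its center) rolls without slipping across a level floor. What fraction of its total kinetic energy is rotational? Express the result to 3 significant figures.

fraction ≈ 0.400

For this body I = (2/3)MR², i.e. k = I/(MR²) = 2/3.
Since ω = v/R, the translational part is ½Mv² and the rotational part is ½I(v/R)² = ½kMv²; the total is ½(1+k)Mv².
The rotational fraction is therefore k/(1+k) = (2/3)/1.667 ≈ 0.400.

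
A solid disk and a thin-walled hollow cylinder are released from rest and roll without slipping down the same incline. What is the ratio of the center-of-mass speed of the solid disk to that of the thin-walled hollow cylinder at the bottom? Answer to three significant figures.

Each satisfies Mgh = ½(1+k)Mv² with k = I/(MR²), so v ∝ 1/√(1+k).
For the solid disk k = 0.5; for the thin-walled hollow cylinder k = 1.
v₁/v₂ = √((1+k₂)/(1+k₁)) = √(2/1.5) ≈ 1.15.

v_ratio ≈ 1.15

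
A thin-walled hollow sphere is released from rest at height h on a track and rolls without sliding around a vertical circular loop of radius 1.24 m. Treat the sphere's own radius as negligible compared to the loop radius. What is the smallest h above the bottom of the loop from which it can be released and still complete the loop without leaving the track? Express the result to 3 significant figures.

h_min ≈ 3.51 m

For this body I = (2/3)MR², i.e. k = I/(MR²) = 2/3.
At the top, contact is just lost when gravity alone supplies the centripetal force: Mg = Mv_top²/r, i.e. v_top² = gr.
With ω = v/R, the kinetic energy at speed v is ½(1+k)Mv² = (5/6)Mv².
Energy conservation from release (height h) to the top (height 2r): Mgh = Mg(2r) + (5/6)M·gr.
Thus h_min = 2r + (1+k)r/2 = r(2 + 1.667/2) = 1.24 × 2.833 ≈ 3.51 m.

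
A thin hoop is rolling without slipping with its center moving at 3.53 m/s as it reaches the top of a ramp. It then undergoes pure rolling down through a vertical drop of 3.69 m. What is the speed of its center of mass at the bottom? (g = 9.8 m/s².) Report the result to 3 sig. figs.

Here I = MR², so the shape factor k = I/(MR²) = 1.
The rolling condition ω = v/R makes the rotational term ½I(v/R)² = ½kMv², so KE_total = ½(1+k)Mv² = Mv².
Energy conservation: Mv₀² + Mgh = Mv², so v² = v₀² + 2gh/(1+k).
v = √(3.53² + 2×9.8×3.69/2) = √48.62 ≈ 6.97 m/s.

v ≈ 6.97 m/s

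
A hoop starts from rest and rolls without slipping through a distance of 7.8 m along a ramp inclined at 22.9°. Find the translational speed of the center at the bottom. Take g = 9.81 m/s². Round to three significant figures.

v ≈ 5.46 m/s

The moment of inertia is MR², giving k ≡ I/(MR²) = 1.
Rolling without slipping gives ω = v/R, so the total kinetic energy is ½Mv² + ½Iω² = ½(1+k)Mv² = Mv².
The vertical drop is h = L sinθ = 7.8 × sin22.9° = 3.035 m.
Energy conservation: Mgh = Mv², so v = √(2gh/(1+k)) = √(2 × 9.81 × 3.035 / 2) ≈ 5.46 m/s.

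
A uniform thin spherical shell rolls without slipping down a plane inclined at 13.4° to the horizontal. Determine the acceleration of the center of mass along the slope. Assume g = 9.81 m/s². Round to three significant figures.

a ≈ 1.36 m/s²

Here I = (2/3)MR², so the shape factor k = I/(MR²) = 2/3.
Translational: Mg sinθ − f = Ma. Rotational about the CM: fR = Iα = kMRa, so f = kMa.
Eliminating f: Mg sinθ = (1+k)Ma, so a = g sinθ/(1+k) = 9.81 × sin13.4° / 1.667 ≈ 1.36 m/s².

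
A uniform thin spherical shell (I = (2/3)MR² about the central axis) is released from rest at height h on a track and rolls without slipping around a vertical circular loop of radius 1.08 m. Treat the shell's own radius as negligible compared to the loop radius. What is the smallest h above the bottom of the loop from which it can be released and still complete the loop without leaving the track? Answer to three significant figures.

h_min ≈ 3.06 m

With I = (2/3)MR², the ratio k = I/(MR²) is 2/3.
At the top, contact is just lost when gravity alone supplies the centripetal force: Mg = Mv_top²/r, i.e. v_top² = gr.
With ω = v/R, the kinetic energy at speed v is ½(1+k)Mv² = (5/6)Mv².
Energy conservation from release (height h) to the top (height 2r): Mgh = Mg(2r) + (5/6)M·gr.
Thus h_min = 2r + (1+k)r/2 = r(2 + 1.667/2) = 1.08 × 2.833 ≈ 3.06 m.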